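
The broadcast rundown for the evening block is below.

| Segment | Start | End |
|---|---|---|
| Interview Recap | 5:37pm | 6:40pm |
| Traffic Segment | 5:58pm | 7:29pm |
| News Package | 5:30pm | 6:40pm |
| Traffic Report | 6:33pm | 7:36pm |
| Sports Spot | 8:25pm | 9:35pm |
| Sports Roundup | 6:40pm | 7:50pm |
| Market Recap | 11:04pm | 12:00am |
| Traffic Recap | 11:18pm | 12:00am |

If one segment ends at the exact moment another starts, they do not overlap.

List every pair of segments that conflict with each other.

Sorted by start: News Package, Interview Recap, Traffic Segment, Traffic Report, Sports Roundup, Sports Spot, Market Recap, Traffic Recap.
Interview Recap starts before News Package ends → News Package and Interview Recap overlap.
Traffic Segment starts before News Package ends → News Package and Traffic Segment overlap.
Traffic Report starts before News Package ends → News Package and Traffic Report overlap.
Sports Roundup starts exactly when News Package ends (back-to-back, no overlap), so nothing later overlaps News Package either.
Traffic Segment starts before Interview Recap ends → Interview Recap and Traffic Segment overlap.
Traffic Report starts before Interview Recap ends → Interview Recap and Traffic Report overlap.
Sports Roundup starts exactly when Interview Recap ends (back-to-back, no overlap), so nothing later overlaps Interview Recap either.
Traffic Report starts before Traffic Segment ends → Traffic Segment and Traffic Report overlap.
Sports Roundup starts before Traffic Segment ends → Traffic Segment and Sports Roundup overlap.
Sports Spot starts after Traffic Segment ends, so nothing later overlaps Traffic Segment either.
Sports Roundup starts before Traffic Report ends → Traffic Report and Sports Roundup overlap.
Sports Spot starts after Traffic Report ends, so nothing later overlaps Traffic Report either.
Sports Spot starts after Sports Roundup ends, so nothing later overlaps Sports Roundup either.
Market Recap starts after Sports Spot ends, so nothing later overlaps Sports Spot either.
Traffic Recap starts before Market Recap ends → Market Recap and Traffic Recap overlap.

Interview Recap & News Package, Interview Recap & Traffic Report, Interview Recap & Traffic Segment, Market Recap & Traffic Recap, News Package & Traffic Report, News Package & Traffic Segment, Sports Roundup & Traffic Report, Sports Roundup & Traffic Segment, Traffic Report & Traffic Segment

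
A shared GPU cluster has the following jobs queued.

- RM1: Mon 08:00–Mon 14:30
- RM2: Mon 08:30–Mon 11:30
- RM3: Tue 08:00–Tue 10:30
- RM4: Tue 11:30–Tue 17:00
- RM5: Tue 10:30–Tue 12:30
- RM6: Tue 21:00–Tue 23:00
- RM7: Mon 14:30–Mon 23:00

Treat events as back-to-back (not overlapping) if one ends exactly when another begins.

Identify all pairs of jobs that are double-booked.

RM1 & RM2, RM4 & RM5

Two intervals overlap when each starts before the other ends.
Sorted by start: RM1, RM2, RM7, RM3, RM5, RM4, RM6.
RM2 starts before RM1 ends → RM1 and RM2 overlap.
RM7 starts exactly when RM1 ends (back-to-back, no overlap), so RM1 has no further overlaps.
RM7 starts after RM2 ends, so RM2 has no further overlaps.
RM3 starts after RM7 ends, so RM7 has no further overlaps.
RM5 starts exactly when RM3 ends (back-to-back, no overlap), so RM3 has no further overlaps.
RM4 starts before RM5 ends → RM5 and RM4 overlap.
RM6 starts after RM5 ends.
RM6 starts after RM4 ends.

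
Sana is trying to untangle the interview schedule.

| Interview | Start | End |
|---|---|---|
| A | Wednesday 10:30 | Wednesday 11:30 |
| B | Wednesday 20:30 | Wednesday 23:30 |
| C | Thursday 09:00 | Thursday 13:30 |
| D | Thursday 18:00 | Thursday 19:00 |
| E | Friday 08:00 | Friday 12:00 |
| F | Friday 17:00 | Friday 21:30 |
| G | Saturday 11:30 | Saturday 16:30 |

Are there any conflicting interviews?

Sorted by start: A, B, C, D, E, F, G.
B starts after A ends — done with A.
C starts after B ends — done with B.
D starts after C ends — done with C.
E starts after D ends — done with D.
F starts after E ends — done with E.
G starts after F ends.
Every pair is clear; the schedule has no overlaps.

No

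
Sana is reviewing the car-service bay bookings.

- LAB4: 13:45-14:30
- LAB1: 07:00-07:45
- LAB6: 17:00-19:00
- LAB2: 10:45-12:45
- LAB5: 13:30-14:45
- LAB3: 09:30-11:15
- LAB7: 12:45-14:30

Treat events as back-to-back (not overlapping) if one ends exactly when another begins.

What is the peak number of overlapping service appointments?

Walk through starts and ends in time order (an end at T is processed before a start at T):
07:00 start LAB1 → 1
07:45 end LAB1 → 0
09:30 start LAB3 → 1
10:45 start LAB2 → 2
11:15 end LAB3 → 1
12:45 end LAB2 → 0
12:45 start LAB7 → 1
13:30 start LAB5 → 2
13:45 start LAB4 → 3
14:30 end LAB4 → 2
14:30 end LAB7 → 1
14:45 end LAB5 → 0
17:00 start LAB6 → 1
19:00 end LAB6 → 0
Peak is 3, at 13:45 (LAB4, LAB5, LAB7).

3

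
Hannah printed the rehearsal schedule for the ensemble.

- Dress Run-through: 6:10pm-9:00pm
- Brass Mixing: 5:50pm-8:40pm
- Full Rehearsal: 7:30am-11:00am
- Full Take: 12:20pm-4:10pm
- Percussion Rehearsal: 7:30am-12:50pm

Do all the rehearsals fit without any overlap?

No

Two intervals overlap when each starts before the other ends.
Sorted by start: Full Rehearsal, Percussion Rehearsal, Full Take, Brass Mixing, Dress Run-through.
Percussion Rehearsal starts before Full Rehearsal ends → Full Rehearsal and Percussion Rehearsal overlap.
That's a conflict, so the schedule is not conflict-free.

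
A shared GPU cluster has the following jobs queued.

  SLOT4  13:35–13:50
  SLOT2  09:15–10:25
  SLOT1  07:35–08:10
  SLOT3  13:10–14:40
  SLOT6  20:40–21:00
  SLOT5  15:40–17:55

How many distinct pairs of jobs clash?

1

Sorted by start: SLOT1, SLOT2, SLOT3, SLOT4, SLOT5, SLOT6.
SLOT2 starts after SLOT1 ends, so SLOT1 has no further overlaps.
SLOT3 starts after SLOT2 ends, so SLOT2 has no further overlaps.
SLOT4 starts before SLOT3 ends → SLOT3 and SLOT4 overlap.
SLOT5 starts after SLOT3 ends, so SLOT3 has no further overlaps.
SLOT5 starts after SLOT4 ends, so SLOT4 has no further overlaps.
SLOT6 starts after SLOT5 ends.
Overlapping pairs: SLOT3 & SLOT4 — 1 in total.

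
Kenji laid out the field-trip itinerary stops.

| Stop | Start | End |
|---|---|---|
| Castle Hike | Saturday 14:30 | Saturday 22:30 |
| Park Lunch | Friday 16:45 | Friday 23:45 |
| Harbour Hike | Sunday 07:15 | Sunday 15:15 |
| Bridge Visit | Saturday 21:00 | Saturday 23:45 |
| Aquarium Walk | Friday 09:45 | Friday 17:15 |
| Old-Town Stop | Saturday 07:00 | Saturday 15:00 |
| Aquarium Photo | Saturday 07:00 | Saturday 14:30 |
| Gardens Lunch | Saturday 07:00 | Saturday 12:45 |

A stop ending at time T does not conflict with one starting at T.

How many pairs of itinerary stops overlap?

Sorted by start: Aquarium Walk, Park Lunch, Aquarium Photo, Gardens Lunch, Old-Town Stop, Castle Hike, Bridge Visit, Harbour Hike.
Park Lunch starts before Aquarium Walk ends → Aquarium Walk and Park Lunch overlap.
Aquarium Photo starts after Aquarium Walk ends, so Aquarium Walk has no further overlaps.
Aquarium Photo starts after Park Lunch ends, so Park Lunch has no further overlaps.
Gardens Lunch starts before Aquarium Photo ends → Aquarium Photo and Gardens Lunch overlap.
Old-Town Stop starts before Aquarium Photo ends → Aquarium Photo and Old-Town Stop overlap.
Castle Hike starts exactly when Aquarium Photo ends (back-to-back, no overlap), so Aquarium Photo has no further overlaps.
Old-Town Stop starts before Gardens Lunch ends → Gardens Lunch and Old-Town Stop overlap.
Castle Hike starts after Gardens Lunch ends, so Gardens Lunch has no further overlaps.
Castle Hike starts before Old-Town Stop ends → Old-Town Stop and Castle Hike overlap.
Bridge Visit starts after Old-Town Stop ends, so Old-Town Stop has no further overlaps.
Bridge Visit starts before Castle Hike ends → Castle Hike and Bridge Visit overlap.
Harbour Hike starts after Castle Hike ends.
Harbour Hike starts after Bridge Visit ends.
Overlapping pairs: Aquarium Photo & Gardens Lunch, Aquarium Photo & Old-Town Stop, Aquarium Walk & Park Lunch, Bridge Visit & Castle Hike, Castle Hike & Old-Town Stop, Gardens Lunch & Old-Town Stop — 6 in total.

6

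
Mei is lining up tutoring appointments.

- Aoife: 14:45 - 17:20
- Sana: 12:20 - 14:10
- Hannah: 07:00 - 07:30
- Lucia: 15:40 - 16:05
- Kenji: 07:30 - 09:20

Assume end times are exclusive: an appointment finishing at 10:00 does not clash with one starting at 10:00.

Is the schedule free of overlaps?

Sorted by start: Hannah, Kenji, Sana, Aoife, Lucia.
Kenji starts exactly when Hannah ends (back-to-back, no overlap), so nothing later overlaps Hannah either.
Sana starts after Kenji ends, so nothing later overlaps Kenji either.
Aoife starts after Sana ends, so nothing later overlaps Sana either.
Lucia starts before Aoife ends → Aoife and Lucia overlap.
That's a conflict, so the schedule is not conflict-free.

No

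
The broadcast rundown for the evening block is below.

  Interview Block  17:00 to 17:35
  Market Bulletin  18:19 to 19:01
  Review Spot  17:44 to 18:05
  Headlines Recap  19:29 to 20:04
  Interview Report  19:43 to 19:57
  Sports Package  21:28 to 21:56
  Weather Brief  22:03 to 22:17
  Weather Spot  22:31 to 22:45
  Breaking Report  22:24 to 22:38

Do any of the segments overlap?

Yes

Two intervals overlap when each starts before the other ends.
Sorted by start: Interview Block, Review Spot, Market Bulletin, Headlines Recap, Interview Report, Sports Package, Weather Brief, Breaking Report, Weather Spot.
Review Spot starts after Interview Block ends, so nothing later overlaps Interview Block either.
Market Bulletin starts after Review Spot ends, so nothing later overlaps Review Spot either.
Headlines Recap starts after Market Bulletin ends, so nothing later overlaps Market Bulletin either.
Interview Report starts before Headlines Recap ends → Headlines Recap and Interview Report overlap.
That's a conflict, so the schedule is not conflict-free.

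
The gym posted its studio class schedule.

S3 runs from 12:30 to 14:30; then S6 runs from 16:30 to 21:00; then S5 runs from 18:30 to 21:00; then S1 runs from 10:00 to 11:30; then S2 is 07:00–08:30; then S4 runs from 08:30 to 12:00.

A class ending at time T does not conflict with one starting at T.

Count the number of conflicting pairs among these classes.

Sorted by start: S2, S4, S1, S3, S6, S5.
S4 starts exactly when S2 ends (back-to-back, no overlap), so S2 has no further overlaps.
S1 starts before S4 ends → S4 and S1 overlap.
S3 starts after S4 ends, so S4 has no further overlaps.
S3 starts after S1 ends, so S1 has no further overlaps.
S6 starts after S3 ends, so S3 has no further overlaps.
S5 starts before S6 ends → S6 and S5 overlap.
Overlapping pairs: S1 & S4, S5 & S6 — 2 in total.

2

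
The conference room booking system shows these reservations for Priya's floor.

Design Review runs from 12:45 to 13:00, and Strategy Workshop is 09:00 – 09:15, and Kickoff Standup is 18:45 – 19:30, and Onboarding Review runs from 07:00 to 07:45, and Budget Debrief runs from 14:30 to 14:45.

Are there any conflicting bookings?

No

Sorted by start: Onboarding Review, Strategy Workshop, Design Review, Budget Debrief, Kickoff Standup.
Strategy Workshop starts after Onboarding Review ends; Onboarding Review is clear from here.
Design Review starts after Strategy Workshop ends; Strategy Workshop is clear from here.
Budget Debrief starts after Design Review ends; Design Review is clear from here.
Kickoff Standup starts after Budget Debrief ends.
Every pair is clear; the schedule has no overlaps.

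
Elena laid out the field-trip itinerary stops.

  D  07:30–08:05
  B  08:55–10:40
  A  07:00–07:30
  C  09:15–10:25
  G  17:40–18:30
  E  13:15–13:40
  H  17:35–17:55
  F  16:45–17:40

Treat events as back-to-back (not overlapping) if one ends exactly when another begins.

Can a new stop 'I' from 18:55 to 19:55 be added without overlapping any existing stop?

A: ends 07:30 at or before I starts 18:55 → clear.
D: ends 08:05 at or before I starts 18:55 → clear.
B: ends 10:40 at or before I starts 18:55 → clear.
C: ends 10:25 at or before I starts 18:55 → clear.
E: ends 13:40 at or before I starts 18:55 → clear.
F: ends 17:40 at or before I starts 18:55 → clear.
H: ends 17:55 at or before I starts 18:55 → clear.
G: ends 18:30 at or before I starts 18:55 → clear.

Yes — the slot is free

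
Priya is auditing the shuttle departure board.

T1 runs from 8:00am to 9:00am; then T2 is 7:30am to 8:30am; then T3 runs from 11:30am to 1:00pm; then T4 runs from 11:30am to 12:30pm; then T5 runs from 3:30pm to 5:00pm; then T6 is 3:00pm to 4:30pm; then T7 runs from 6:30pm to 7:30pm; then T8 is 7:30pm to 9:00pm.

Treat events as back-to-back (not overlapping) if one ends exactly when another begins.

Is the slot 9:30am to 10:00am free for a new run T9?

Yes — the slot is free

T2: ends 8:30am at or before T9 starts 9:30am → clear.
T1: ends 9:00am at or before T9 starts 9:30am → clear.
T3: starts 11:30am at or after T9 ends 10:00am → clear.
T4: starts 11:30am at or after T9 ends 10:00am → clear.
T6: starts 3:00pm at or after T9 ends 10:00am → clear.
T5: starts 3:30pm at or after T9 ends 10:00am → clear.
T7: starts 6:30pm at or after T9 ends 10:00am → clear.
T8: starts 7:30pm at or after T9 ends 10:00am → clear.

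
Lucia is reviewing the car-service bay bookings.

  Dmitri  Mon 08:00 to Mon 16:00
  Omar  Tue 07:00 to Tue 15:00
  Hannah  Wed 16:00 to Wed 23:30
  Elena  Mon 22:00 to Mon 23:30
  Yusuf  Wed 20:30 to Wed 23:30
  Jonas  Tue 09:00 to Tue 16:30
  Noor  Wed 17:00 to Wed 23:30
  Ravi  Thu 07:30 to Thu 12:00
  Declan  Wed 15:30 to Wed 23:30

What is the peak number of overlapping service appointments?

Sort all start/end points and keep a running count:
Mon 08:00 start Dmitri → 1
Mon 16:00 end Dmitri → 0
Mon 22:00 start Elena → 1
Mon 23:30 end Elena → 0
Tue 07:00 start Omar → 1
Tue 09:00 start Jonas → 2
Tue 15:00 end Omar → 1
Tue 16:30 end Jonas → 0
Wed 15:30 start Declan → 1
Wed 16:00 start Hannah → 2
Wed 17:00 start Noor → 3
Wed 20:30 start Yusuf → 4
Wed 23:30 end Declan → 3
Wed 23:30 end Hannah → 2
Wed 23:30 end Noor → 1
Wed 23:30 end Yusuf → 0
Thu 07:30 start Ravi → 1
Thu 12:00 end Ravi → 0
Peak is 4, at Wed 20:30 (Declan, Hannah, Noor, Yusuf).

4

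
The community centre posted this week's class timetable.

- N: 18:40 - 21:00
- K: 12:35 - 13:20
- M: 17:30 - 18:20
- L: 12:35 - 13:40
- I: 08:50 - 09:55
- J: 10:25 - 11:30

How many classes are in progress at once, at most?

2

Sort all start/end points and keep a running count:
08:50 start I → 1
09:55 end I → 0
10:25 start J → 1
11:30 end J → 0
12:35 start K → 1
12:35 start L → 2
13:20 end K → 1
13:40 end L → 0
17:30 start M → 1
18:20 end M → 0
18:40 start N → 1
21:00 end N → 0
Peak is 2, at 12:35 (K, L).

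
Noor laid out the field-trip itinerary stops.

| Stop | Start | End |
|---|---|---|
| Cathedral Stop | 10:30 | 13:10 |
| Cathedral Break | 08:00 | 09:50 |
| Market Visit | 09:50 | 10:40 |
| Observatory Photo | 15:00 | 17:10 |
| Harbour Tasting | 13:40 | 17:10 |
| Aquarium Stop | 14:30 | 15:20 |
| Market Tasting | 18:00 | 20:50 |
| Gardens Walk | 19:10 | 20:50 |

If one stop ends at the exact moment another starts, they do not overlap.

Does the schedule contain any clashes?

Sorted by start: Cathedral Break, Market Visit, Cathedral Stop, Harbour Tasting, Aquarium Stop, Observatory Photo, Market Tasting, Gardens Walk.
Market Visit starts exactly when Cathedral Break ends (back-to-back, no overlap) — done with Cathedral Break.
Cathedral Stop starts before Market Visit ends → Market Visit and Cathedral Stop overlap.
That's a conflict, so the schedule is not conflict-free.

Yes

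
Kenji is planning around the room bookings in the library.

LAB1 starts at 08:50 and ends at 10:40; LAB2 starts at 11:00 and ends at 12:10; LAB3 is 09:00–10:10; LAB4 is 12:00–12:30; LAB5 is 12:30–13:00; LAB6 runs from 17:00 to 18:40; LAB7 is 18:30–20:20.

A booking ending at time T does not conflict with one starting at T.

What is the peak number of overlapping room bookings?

2

Sort all start/end points and keep a running count:
08:50 start LAB1 → 1
09:00 start LAB3 → 2
10:10 end LAB3 → 1
10:40 end LAB1 → 0
11:00 start LAB2 → 1
12:00 start LAB4 → 2
12:10 end LAB2 → 1
12:30 end LAB4 → 0
12:30 start LAB5 → 1
13:00 end LAB5 → 0
17:00 start LAB6 → 1
18:30 start LAB7 → 2
18:40 end LAB6 → 1
20:20 end LAB7 → 0
Peak is 2, at 09:00 (LAB1, LAB3).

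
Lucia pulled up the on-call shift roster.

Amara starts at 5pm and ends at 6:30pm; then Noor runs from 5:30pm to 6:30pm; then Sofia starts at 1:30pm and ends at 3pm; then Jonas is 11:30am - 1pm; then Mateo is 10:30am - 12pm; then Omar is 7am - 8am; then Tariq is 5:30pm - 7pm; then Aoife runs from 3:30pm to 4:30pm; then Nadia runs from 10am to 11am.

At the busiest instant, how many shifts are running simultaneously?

Sweep the timeline, counting +1 at each start and −1 at each end (ends before starts at a tie):
7am start Omar → 1
8am end Omar → 0
10am start Nadia → 1
10:30am start Mateo → 2
11am end Nadia → 1
11:30am start Jonas → 2
12pm end Mateo → 1
1pm end Jonas → 0
1:30pm start Sofia → 1
3pm end Sofia → 0
3:30pm start Aoife → 1
4:30pm end Aoife → 0
5pm start Amara → 1
5:30pm start Noor → 2
5:30pm start Tariq → 3
6:30pm end Amara → 2
6:30pm end Noor → 1
7pm end Tariq → 0
Peak is 3, at 5:30pm (Amara, Noor, Tariq).

3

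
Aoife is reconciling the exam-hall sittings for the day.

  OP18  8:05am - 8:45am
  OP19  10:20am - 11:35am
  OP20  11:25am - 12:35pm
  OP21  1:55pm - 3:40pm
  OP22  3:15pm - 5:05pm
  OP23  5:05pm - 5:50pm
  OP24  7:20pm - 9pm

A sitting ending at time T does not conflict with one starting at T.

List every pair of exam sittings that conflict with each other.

Sorted by start: OP18, OP19, OP20, OP21, OP22, OP23, OP24.
OP19 starts after OP18 ends; OP18 is clear from here.
OP20 starts before OP19 ends → OP19 and OP20 overlap.
OP21 starts after OP19 ends; OP19 is clear from here.
OP21 starts after OP20 ends; OP20 is clear from here.
OP22 starts before OP21 ends → OP21 and OP22 overlap.
OP23 starts after OP21 ends; OP21 is clear from here.
OP23 starts exactly when OP22 ends (back-to-back, no overlap); OP22 is clear from here.
OP24 starts after OP23 ends.

OP19 & OP20, OP21 & OP22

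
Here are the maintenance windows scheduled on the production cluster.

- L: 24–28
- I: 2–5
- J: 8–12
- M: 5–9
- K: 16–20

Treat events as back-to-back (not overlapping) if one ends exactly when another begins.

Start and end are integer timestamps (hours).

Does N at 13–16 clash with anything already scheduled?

I: ends 5 at or before N starts 13 → clear.
M: ends 9 at or before N starts 13 → clear.
J: ends 12 at or before N starts 13 → clear.
K: starts 16 at or after N ends 16 → clear.
L: starts 24 at or after N ends 16 → clear.

No — it doesn't clash with anything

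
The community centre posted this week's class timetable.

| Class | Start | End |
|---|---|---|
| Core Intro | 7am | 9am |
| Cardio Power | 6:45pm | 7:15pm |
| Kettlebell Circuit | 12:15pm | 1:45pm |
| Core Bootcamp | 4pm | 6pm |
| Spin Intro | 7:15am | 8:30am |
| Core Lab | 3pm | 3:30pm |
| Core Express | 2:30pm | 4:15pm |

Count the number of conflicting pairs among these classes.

3

Sorted by start: Core Intro, Spin Intro, Kettlebell Circuit, Core Express, Core Lab, Core Bootcamp, Cardio Power.
Spin Intro starts before Core Intro ends → Core Intro and Spin Intro overlap.
Kettlebell Circuit starts after Core Intro ends — done with Core Intro.
Kettlebell Circuit starts after Spin Intro ends — done with Spin Intro.
Core Express starts after Kettlebell Circuit ends — done with Kettlebell Circuit.
Core Lab starts before Core Express ends → Core Express and Core Lab overlap.
Core Bootcamp starts before Core Express ends → Core Express and Core Bootcamp overlap.
Cardio Power starts after Core Express ends.
Core Bootcamp starts after Core Lab ends — done with Core Lab.
Cardio Power starts after Core Bootcamp ends.
Overlapping pairs: Core Bootcamp & Core Express, Core Express & Core Lab, Core Intro & Spin Intro — 3 in total.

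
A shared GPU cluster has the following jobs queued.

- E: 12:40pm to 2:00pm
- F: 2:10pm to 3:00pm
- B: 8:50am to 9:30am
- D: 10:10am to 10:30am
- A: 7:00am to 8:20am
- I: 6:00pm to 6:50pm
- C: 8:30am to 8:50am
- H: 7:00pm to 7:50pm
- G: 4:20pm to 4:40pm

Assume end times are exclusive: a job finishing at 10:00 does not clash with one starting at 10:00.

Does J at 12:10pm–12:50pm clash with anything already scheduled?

A: ends 8:20am at or before J starts 12:10pm → clear.
C: ends 8:50am at or before J starts 12:10pm → clear.
B: ends 9:30am at or before J starts 12:10pm → clear.
D: ends 10:30am at or before J starts 12:10pm → clear.
E: starts 12:40pm before J ends 12:50pm, and ends 2:00pm after J starts 12:10pm → overlap.
F: starts 2:10pm at or after J ends 12:50pm → clear.
G: starts 4:20pm at or after J ends 12:50pm → clear.
I: starts 6:00pm at or after J ends 12:50pm → clear.
H: starts 7:00pm at or after J ends 12:50pm → clear.
J overlaps E.

Yes — it overlaps E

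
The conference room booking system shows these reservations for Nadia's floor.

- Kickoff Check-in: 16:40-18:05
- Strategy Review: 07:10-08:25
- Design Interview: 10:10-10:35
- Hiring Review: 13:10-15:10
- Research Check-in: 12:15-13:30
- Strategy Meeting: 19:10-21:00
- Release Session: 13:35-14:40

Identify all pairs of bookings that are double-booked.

Check each pair: they overlap iff neither finishes before the other starts.
Sorted by start: Strategy Review, Design Interview, Research Check-in, Hiring Review, Release Session, Kickoff Check-in, Strategy Meeting.
Design Interview starts after Strategy Review ends; Strategy Review is clear from here.
Research Check-in starts after Design Interview ends; Design Interview is clear from here.
Hiring Review starts before Research Check-in ends → Research Check-in and Hiring Review overlap.
Release Session starts after Research Check-in ends; Research Check-in is clear from here.
Release Session starts before Hiring Review ends → Hiring Review and Release Session overlap.
Kickoff Check-in starts after Hiring Review ends; Hiring Review is clear from here.
Kickoff Check-in starts after Release Session ends; Release Session is clear from here.
Strategy Meeting starts after Kickoff Check-in ends.

Hiring Review & Release Session, Hiring Review & Research Check-in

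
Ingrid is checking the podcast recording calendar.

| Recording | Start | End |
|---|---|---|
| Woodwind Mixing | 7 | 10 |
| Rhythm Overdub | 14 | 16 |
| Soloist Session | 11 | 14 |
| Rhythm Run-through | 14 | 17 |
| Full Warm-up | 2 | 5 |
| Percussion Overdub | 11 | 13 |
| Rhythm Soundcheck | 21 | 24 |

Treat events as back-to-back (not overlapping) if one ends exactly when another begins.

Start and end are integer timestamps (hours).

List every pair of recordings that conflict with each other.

Sorted by start: Full Warm-up, Woodwind Mixing, Percussion Overdub, Soloist Session, Rhythm Run-through, Rhythm Overdub, Rhythm Soundcheck.
Woodwind Mixing starts after Full Warm-up ends, so nothing later overlaps Full Warm-up either.
Percussion Overdub starts after Woodwind Mixing ends, so nothing later overlaps Woodwind Mixing either.
Soloist Session starts before Percussion Overdub ends → Percussion Overdub and Soloist Session overlap.
Rhythm Run-through starts after Percussion Overdub ends, so nothing later overlaps Percussion Overdub either.
Rhythm Run-through starts exactly when Soloist Session ends (back-to-back, no overlap), so nothing later overlaps Soloist Session either.
Rhythm Overdub starts before Rhythm Run-through ends → Rhythm Run-through and Rhythm Overdub overlap.
Rhythm Soundcheck starts after Rhythm Run-through ends.
Rhythm Soundcheck starts after Rhythm Overdub ends.

Percussion Overdub & Soloist Session, Rhythm Overdub & Rhythm Run-through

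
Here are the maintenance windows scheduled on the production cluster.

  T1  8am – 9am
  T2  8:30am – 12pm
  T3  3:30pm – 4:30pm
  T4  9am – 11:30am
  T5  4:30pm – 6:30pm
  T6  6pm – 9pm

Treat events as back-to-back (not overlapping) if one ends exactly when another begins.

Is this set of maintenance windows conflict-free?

No

Two intervals overlap when each starts before the other ends.
Sorted by start: T1, T2, T4, T3, T5, T6.
T2 starts before T1 ends → T1 and T2 overlap.
That's a conflict, so the schedule is not conflict-free.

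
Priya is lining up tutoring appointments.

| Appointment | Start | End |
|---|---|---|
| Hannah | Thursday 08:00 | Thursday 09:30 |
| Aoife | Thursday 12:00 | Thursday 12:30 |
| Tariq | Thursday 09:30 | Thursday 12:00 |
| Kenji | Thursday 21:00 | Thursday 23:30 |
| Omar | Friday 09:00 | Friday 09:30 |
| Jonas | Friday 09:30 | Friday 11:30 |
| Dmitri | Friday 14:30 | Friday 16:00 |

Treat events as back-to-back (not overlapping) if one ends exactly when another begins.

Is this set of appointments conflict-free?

Sorted by start: Hannah, Tariq, Aoife, Kenji, Omar, Jonas, Dmitri.
Tariq starts exactly when Hannah ends (back-to-back, no overlap); Hannah is clear from here.
Aoife starts exactly when Tariq ends (back-to-back, no overlap); Tariq is clear from here.
Kenji starts after Aoife ends; Aoife is clear from here.
Omar starts after Kenji ends; Kenji is clear from here.
Jonas starts exactly when Omar ends (back-to-back, no overlap); Omar is clear from here.
Dmitri starts after Jonas ends.
Every pair is clear; the schedule has no overlaps.

Yes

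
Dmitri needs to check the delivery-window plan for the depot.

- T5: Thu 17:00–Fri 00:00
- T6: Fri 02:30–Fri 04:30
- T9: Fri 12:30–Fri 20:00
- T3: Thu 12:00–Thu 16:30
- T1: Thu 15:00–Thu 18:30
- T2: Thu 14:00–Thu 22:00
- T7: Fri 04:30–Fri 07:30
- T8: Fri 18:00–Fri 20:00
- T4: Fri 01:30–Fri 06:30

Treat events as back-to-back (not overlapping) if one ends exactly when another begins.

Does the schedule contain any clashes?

Yes

Sorted by start: T3, T2, T1, T5, T4, T6, T7, T9, T8.
T2 starts before T3 ends → T3 and T2 overlap.
That's a conflict, so the schedule is not conflict-free.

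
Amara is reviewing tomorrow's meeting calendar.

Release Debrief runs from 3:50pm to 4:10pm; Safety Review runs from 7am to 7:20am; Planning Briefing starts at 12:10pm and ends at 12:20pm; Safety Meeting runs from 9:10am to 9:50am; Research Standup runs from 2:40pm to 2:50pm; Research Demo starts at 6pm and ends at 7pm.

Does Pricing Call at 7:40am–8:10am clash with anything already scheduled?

No — it doesn't clash with anything

Safety Review: ends 7:20am at or before Pricing Call starts 7:40am → clear.
Safety Meeting: starts 9:10am at or after Pricing Call ends 8:10am → clear.
Planning Briefing: starts 12:10pm at or after Pricing Call ends 8:10am → clear.
Research Standup: starts 2:40pm at or after Pricing Call ends 8:10am → clear.
Release Debrief: starts 3:50pm at or after Pricing Call ends 8:10am → clear.
Research Demo: starts 6pm at or after Pricing Call ends 8:10am → clear.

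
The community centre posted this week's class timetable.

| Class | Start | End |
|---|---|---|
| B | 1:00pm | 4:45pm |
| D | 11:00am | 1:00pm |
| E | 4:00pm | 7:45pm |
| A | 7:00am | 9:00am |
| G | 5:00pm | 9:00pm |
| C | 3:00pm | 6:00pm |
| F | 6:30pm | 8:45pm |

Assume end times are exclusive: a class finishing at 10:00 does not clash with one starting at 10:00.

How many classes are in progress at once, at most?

Sort all start/end points and keep a running count:
7:00am start A → 1
9:00am end A → 0
11:00am start D → 1
1:00pm end D → 0
1:00pm start B → 1
3:00pm start C → 2
4:00pm start E → 3
4:45pm end B → 2
5:00pm start G → 3
6:00pm end C → 2
6:30pm start F → 3
7:45pm end E → 2
8:45pm end F → 1
9:00pm end G → 0
Peak is 3, at 4:00pm (B, C, E).

3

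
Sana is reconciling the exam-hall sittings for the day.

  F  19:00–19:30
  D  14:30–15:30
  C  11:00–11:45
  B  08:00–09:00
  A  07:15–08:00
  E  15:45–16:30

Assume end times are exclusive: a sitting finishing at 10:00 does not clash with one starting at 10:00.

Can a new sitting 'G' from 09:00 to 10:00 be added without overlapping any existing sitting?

Yes — the slot is free

A: ends 08:00 at or before G starts 09:00 → clear.
B: ends 09:00 at or before G starts 09:00 → clear.
C: starts 11:00 at or after G ends 10:00 → clear.
D: starts 14:30 at or after G ends 10:00 → clear.
E: starts 15:45 at or after G ends 10:00 → clear.
F: starts 19:00 at or after G ends 10:00 → clear.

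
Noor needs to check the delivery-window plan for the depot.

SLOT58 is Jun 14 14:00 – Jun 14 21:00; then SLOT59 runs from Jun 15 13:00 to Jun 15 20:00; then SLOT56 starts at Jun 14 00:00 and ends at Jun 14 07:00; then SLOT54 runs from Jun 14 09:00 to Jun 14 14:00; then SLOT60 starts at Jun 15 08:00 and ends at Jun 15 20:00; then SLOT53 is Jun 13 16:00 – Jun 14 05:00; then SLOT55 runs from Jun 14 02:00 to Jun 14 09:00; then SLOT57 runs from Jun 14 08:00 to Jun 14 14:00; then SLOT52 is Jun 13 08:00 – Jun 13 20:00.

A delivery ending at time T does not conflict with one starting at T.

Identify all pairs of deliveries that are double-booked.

Sorted by start: SLOT52, SLOT53, SLOT56, SLOT55, SLOT57, SLOT54, SLOT58, SLOT60, SLOT59.
SLOT53 starts before SLOT52 ends → SLOT52 and SLOT53 overlap.
SLOT56 starts after SLOT52 ends, so SLOT52 has no further overlaps.
SLOT56 starts before SLOT53 ends → SLOT53 and SLOT56 overlap.
SLOT55 starts before SLOT53 ends → SLOT53 and SLOT55 overlap.
SLOT57 starts after SLOT53 ends, so SLOT53 has no further overlaps.
SLOT55 starts before SLOT56 ends → SLOT56 and SLOT55 overlap.
SLOT57 starts after SLOT56 ends, so SLOT56 has no further overlaps.
SLOT57 starts before SLOT55 ends → SLOT55 and SLOT57 overlap.
SLOT54 starts exactly when SLOT55 ends (back-to-back, no overlap), so SLOT55 has no further overlaps.
SLOT54 starts before SLOT57 ends → SLOT57 and SLOT54 overlap.
SLOT58 starts exactly when SLOT57 ends (back-to-back, no overlap), so SLOT57 has no further overlaps.
SLOT58 starts exactly when SLOT54 ends (back-to-back, no overlap), so SLOT54 has no further overlaps.
SLOT60 starts after SLOT58 ends, so SLOT58 has no further overlaps.
SLOT59 starts before SLOT60 ends → SLOT60 and SLOT59 overlap.

SLOT52 & SLOT53, SLOT53 & SLOT55, SLOT53 & SLOT56, SLOT54 & SLOT57, SLOT55 & SLOT56, SLOT55 & SLOT57, SLOT59 & SLOT60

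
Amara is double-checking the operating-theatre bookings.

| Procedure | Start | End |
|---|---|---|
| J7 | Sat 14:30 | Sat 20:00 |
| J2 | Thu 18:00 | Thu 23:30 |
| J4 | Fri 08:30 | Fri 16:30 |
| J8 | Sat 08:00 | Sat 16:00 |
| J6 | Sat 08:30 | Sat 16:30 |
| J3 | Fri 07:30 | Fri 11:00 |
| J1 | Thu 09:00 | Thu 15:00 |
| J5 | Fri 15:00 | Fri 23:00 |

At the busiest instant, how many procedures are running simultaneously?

3

Sweep the timeline, counting +1 at each start and −1 at each end (ends before starts at a tie):
Thu 09:00 start J1 → 1
Thu 15:00 end J1 → 0
Thu 18:00 start J2 → 1
Thu 23:30 end J2 → 0
Fri 07:30 start J3 → 1
Fri 08:30 start J4 → 2
Fri 11:00 end J3 → 1
Fri 15:00 start J5 → 2
Fri 16:30 end J4 → 1
Fri 23:00 end J5 → 0
Sat 08:00 start J8 → 1
Sat 08:30 start J6 → 2
Sat 14:30 start J7 → 3
Sat 16:00 end J8 → 2
Sat 16:30 end J6 → 1
Sat 20:00 end J7 → 0
Peak is 3, at Sat 14:30 (J6, J7, J8).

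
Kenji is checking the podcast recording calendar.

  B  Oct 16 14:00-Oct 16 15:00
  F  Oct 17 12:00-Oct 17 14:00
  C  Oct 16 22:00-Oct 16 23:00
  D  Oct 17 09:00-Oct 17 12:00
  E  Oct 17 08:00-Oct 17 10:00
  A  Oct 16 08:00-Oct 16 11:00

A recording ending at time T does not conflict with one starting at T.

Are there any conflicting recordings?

Check each pair: they overlap iff neither finishes before the other starts.
Sorted by start: A, B, C, E, D, F.
B starts after A ends, so A has no further overlaps.
C starts after B ends, so B has no further overlaps.
E starts after C ends, so C has no further overlaps.
D starts before E ends → E and D overlap.
That's a conflict, so the schedule is not conflict-free.

Yes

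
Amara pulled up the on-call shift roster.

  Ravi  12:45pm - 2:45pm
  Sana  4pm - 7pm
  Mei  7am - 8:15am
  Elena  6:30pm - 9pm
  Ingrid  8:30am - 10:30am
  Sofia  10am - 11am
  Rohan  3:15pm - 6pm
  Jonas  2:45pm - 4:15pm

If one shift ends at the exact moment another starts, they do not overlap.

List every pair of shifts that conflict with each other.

Sorted by start: Mei, Ingrid, Sofia, Ravi, Jonas, Rohan, Sana, Elena.
Ingrid starts after Mei ends, so Mei has no further overlaps.
Sofia starts before Ingrid ends → Ingrid and Sofia overlap.
Ravi starts after Ingrid ends, so Ingrid has no further overlaps.
Ravi starts after Sofia ends, so Sofia has no further overlaps.
Jonas starts exactly when Ravi ends (back-to-back, no overlap), so Ravi has no further overlaps.
Rohan starts before Jonas ends → Jonas and Rohan overlap.
Sana starts before Jonas ends → Jonas and Sana overlap.
Elena starts after Jonas ends.
Sana starts before Rohan ends → Rohan and Sana overlap.
Elena starts after Rohan ends.
Elena starts before Sana ends → Sana and Elena overlap.

Elena & Sana, Ingrid & Sofia, Jonas & Rohan, Jonas & Sana, Rohan & Sana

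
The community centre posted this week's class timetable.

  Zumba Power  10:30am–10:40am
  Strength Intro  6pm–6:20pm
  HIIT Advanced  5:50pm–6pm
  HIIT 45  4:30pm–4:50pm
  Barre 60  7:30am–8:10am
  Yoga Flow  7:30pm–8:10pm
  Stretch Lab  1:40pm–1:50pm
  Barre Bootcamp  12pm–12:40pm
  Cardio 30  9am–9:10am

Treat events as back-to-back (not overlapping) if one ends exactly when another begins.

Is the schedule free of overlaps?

Sorted by start: Barre 60, Cardio 30, Zumba Power, Barre Bootcamp, Stretch Lab, HIIT 45, HIIT Advanced, Strength Intro, Yoga Flow.
Cardio 30 starts after Barre 60 ends, so Barre 60 has no further overlaps.
Zumba Power starts after Cardio 30 ends, so Cardio 30 has no further overlaps.
Barre Bootcamp starts after Zumba Power ends, so Zumba Power has no further overlaps.
Stretch Lab starts after Barre Bootcamp ends, so Barre Bootcamp has no further overlaps.
HIIT 45 starts after Stretch Lab ends, so Stretch Lab has no further overlaps.
HIIT Advanced starts after HIIT 45 ends, so HIIT 45 has no further overlaps.
Strength Intro starts exactly when HIIT Advanced ends (back-to-back, no overlap), so HIIT Advanced has no further overlaps.
Yoga Flow starts after Strength Intro ends.
Every pair is clear; the schedule has no overlaps.

Yes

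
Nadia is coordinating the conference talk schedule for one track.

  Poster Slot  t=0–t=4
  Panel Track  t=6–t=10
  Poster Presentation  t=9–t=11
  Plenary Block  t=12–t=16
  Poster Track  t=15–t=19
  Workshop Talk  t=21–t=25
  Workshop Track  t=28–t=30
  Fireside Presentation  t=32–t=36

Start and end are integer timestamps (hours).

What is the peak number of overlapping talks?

Sweep the timeline, counting +1 at each start and −1 at each end (ends before starts at a tie):
t=0 start Poster Slot → 1
t=4 end Poster Slot → 0
t=6 start Panel Track → 1
t=9 start Poster Presentation → 2
t=10 end Panel Track → 1
t=11 end Poster Presentation → 0
t=12 start Plenary Block → 1
t=15 start Poster Track → 2
t=16 end Plenary Block → 1
t=19 end Poster Track → 0
t=21 start Workshop Talk → 1
t=25 end Workshop Talk → 0
t=28 start Workshop Track → 1
t=30 end Workshop Track → 0
t=32 start Fireside Presentation → 1
t=36 end Fireside Presentation → 0
Peak is 2, at t=9 (Panel Track, Poster Presentation).

2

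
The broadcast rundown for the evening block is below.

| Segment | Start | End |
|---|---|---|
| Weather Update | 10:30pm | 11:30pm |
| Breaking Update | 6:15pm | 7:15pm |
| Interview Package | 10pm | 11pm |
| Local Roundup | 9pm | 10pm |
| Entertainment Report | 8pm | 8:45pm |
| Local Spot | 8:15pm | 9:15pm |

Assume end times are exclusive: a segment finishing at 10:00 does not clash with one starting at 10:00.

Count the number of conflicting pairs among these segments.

3

Sorted by start: Breaking Update, Entertainment Report, Local Spot, Local Roundup, Interview Package, Weather Update.
Entertainment Report starts after Breaking Update ends; Breaking Update is clear from here.
Local Spot starts before Entertainment Report ends → Entertainment Report and Local Spot overlap.
Local Roundup starts after Entertainment Report ends; Entertainment Report is clear from here.
Local Roundup starts before Local Spot ends → Local Spot and Local Roundup overlap.
Interview Package starts after Local Spot ends; Local Spot is clear from here.
Interview Package starts exactly when Local Roundup ends (back-to-back, no overlap); Local Roundup is clear from here.
Weather Update starts before Interview Package ends → Interview Package and Weather Update overlap.
Overlapping pairs: Entertainment Report & Local Spot, Interview Package & Weather Update, Local Roundup & Local Spot — 3 in total.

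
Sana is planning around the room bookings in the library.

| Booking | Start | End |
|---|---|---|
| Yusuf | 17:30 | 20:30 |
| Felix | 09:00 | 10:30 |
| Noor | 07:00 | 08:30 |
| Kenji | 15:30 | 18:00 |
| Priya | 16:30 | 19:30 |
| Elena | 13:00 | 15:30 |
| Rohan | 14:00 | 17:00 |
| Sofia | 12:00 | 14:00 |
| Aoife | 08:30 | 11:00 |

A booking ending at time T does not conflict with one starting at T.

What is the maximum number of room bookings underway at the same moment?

3

Sort all start/end points and keep a running count:
07:00 start Noor → 1
08:30 end Noor → 0
08:30 start Aoife → 1
09:00 start Felix → 2
10:30 end Felix → 1
11:00 end Aoife → 0
12:00 start Sofia → 1
13:00 start Elena → 2
14:00 end Sofia → 1
14:00 start Rohan → 2
15:30 end Elena → 1
15:30 start Kenji → 2
16:30 start Priya → 3
17:00 end Rohan → 2
17:30 start Yusuf → 3
18:00 end Kenji → 2
19:30 end Priya → 1
20:30 end Yusuf → 0
Peak is 3, at 16:30 (Kenji, Priya, Rohan).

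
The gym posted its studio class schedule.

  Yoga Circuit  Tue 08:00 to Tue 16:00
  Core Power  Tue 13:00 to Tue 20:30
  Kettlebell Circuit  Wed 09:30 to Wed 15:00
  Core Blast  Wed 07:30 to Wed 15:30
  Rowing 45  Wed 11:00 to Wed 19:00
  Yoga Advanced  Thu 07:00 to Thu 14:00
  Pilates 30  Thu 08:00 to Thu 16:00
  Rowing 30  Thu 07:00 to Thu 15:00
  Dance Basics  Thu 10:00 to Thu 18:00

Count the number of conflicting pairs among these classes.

Sorted by start: Yoga Circuit, Core Power, Core Blast, Kettlebell Circuit, Rowing 45, Yoga Advanced, Rowing 30, Pilates 30, Dance Basics.
Core Power starts before Yoga Circuit ends → Yoga Circuit and Core Power overlap.
Core Blast starts after Yoga Circuit ends — done with Yoga Circuit.
Core Blast starts after Core Power ends — done with Core Power.
Kettlebell Circuit starts before Core Blast ends → Core Blast and Kettlebell Circuit overlap.
Rowing 45 starts before Core Blast ends → Core Blast and Rowing 45 overlap.
Yoga Advanced starts after Core Blast ends — done with Core Blast.
Rowing 45 starts before Kettlebell Circuit ends → Kettlebell Circuit and Rowing 45 overlap.
Yoga Advanced starts after Kettlebell Circuit ends — done with Kettlebell Circuit.
Yoga Advanced starts after Rowing 45 ends — done with Rowing 45.
Rowing 30 starts before Yoga Advanced ends → Yoga Advanced and Rowing 30 overlap.
Pilates 30 starts before Yoga Advanced ends → Yoga Advanced and Pilates 30 overlap.
Dance Basics starts before Yoga Advanced ends → Yoga Advanced and Dance Basics overlap.
Pilates 30 starts before Rowing 30 ends → Rowing 30 and Pilates 30 overlap.
Dance Basics starts before Rowing 30 ends → Rowing 30 and Dance Basics overlap.
Dance Basics starts before Pilates 30 ends → Pilates 30 and Dance Basics overlap.
Overlapping pairs: Core Blast & Kettlebell Circuit, Core Blast & Rowing 45, Core Power & Yoga Circuit, Dance Basics & Pilates 30, Dance Basics & Rowing 30, Dance Basics & Yoga Advanced, Kettlebell Circuit & Rowing 45, Pilates 30 & Rowing 30, Pilates 30 & Yoga Advanced, Rowing 30 & Yoga Advanced — 10 in total.

10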